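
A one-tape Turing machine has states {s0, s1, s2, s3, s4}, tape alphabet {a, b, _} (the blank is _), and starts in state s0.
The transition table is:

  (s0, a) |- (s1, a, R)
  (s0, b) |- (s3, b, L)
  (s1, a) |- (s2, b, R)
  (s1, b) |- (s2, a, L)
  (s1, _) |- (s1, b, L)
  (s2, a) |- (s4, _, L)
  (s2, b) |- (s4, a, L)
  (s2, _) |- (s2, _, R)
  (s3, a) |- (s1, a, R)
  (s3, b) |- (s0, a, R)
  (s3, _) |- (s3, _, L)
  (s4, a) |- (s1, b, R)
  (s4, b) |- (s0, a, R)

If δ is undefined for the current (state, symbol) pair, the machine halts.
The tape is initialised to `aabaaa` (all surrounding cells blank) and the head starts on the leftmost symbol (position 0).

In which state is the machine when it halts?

s0

s0 | [a]abaaa   read a → write a, move R, go to s1
s1 | a[a]baaa   read a → write b, move R, go to s2
s2 | ab[b]aaa   read b → write a, move L, go to s4
s4 | a[b]aaaa   read b → write a, move R, go to s0
s0 | aa[a]aaa   read a → write a, move R, go to s1
s1 | aaa[a]aa   read a → write b, move R, go to s2
s2 | aaab[a]a   read a → write _, move L, go to s4
s4 | aaa[b]_a   read b → write a, move R, go to s0
s0 | aaaa[_]a
No transition is defined for (s0, _); M halts in state s0.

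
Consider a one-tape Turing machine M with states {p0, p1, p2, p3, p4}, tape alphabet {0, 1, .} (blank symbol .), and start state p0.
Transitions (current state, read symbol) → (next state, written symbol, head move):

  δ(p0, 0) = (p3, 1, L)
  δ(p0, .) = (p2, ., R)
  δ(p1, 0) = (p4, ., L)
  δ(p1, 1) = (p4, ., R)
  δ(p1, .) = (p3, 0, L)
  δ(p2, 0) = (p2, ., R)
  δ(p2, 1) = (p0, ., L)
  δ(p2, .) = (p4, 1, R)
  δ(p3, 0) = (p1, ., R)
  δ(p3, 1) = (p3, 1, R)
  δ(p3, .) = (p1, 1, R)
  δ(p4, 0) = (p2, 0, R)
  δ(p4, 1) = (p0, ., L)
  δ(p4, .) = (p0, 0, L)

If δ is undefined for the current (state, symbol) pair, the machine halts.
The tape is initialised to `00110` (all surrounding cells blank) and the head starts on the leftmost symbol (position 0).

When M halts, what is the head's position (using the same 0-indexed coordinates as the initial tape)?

state=p0 head=0 tape=.[0]0110..   (p0,0)→(p3,1,L)
state=p3 head=-1 tape=[.]10110..   (p3,.)→(p1,1,R)
state=p1 head=0 tape=1[1]0110..   (p1,1)→(p4,.,R)
state=p4 head=1 tape=1.[0]110..   (p4,0)→(p2,0,R)
state=p2 head=2 tape=1.0[1]10..   (p2,1)→(p0,.,L)
state=p0 head=1 tape=1.[0].10..   (p0,0)→(p3,1,L)
state=p3 head=0 tape=1[.]1.10..   (p3,.)→(p1,1,R)
state=p1 head=1 tape=11[1].10..   (p1,1)→(p4,.,R)
state=p4 head=2 tape=11.[.]10..   (p4,.)→(p0,0,L)
state=p0 head=1 tape=11[.]010..   (p0,.)→(p2,.,R)
state=p2 head=2 tape=11.[0]10..   (p2,0)→(p2,.,R)
state=p2 head=3 tape=11..[1]0..   (p2,1)→(p0,.,L)
state=p0 head=2 tape=11.[.].0..   (p0,.)→(p2,.,R)
state=p2 head=3 tape=11..[.]0..   (p2,.)→(p4,1,R)
state=p4 head=4 tape=11..1[0]..   (p4,0)→(p2,0,R)
state=p2 head=5 tape=11..10[.].   (p2,.)→(p4,1,R)
state=p4 head=6 tape=11..101[.]   (p4,.)→(p0,0,L)
state=p0 head=5 tape=11..10[1]0
At halt the head is at cell 5.

5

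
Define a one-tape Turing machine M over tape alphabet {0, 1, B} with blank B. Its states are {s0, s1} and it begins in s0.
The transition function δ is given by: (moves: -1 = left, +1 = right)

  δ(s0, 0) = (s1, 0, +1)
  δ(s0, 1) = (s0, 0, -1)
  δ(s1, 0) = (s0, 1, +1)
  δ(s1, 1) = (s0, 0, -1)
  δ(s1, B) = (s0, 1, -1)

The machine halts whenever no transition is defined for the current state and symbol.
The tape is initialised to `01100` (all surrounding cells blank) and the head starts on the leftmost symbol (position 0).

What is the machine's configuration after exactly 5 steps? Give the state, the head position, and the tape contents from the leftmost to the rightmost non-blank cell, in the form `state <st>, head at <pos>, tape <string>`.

state s0, head at 1, tape 01000

state=s0 head=0 tape=[0]1100   (s0,0)→(s1,0,+1)
state=s1 head=1 tape=0[1]100   (s1,1)→(s0,0,-1)
state=s0 head=0 tape=[0]0100   (s0,0)→(s1,0,+1)
state=s1 head=1 tape=0[0]100   (s1,0)→(s0,1,+1)
state=s0 head=2 tape=01[1]00   (s0,1)→(s0,0,-1)
state=s0 head=1 tape=0[1]000
After 5 steps: state s0, head at 1, tape 01000.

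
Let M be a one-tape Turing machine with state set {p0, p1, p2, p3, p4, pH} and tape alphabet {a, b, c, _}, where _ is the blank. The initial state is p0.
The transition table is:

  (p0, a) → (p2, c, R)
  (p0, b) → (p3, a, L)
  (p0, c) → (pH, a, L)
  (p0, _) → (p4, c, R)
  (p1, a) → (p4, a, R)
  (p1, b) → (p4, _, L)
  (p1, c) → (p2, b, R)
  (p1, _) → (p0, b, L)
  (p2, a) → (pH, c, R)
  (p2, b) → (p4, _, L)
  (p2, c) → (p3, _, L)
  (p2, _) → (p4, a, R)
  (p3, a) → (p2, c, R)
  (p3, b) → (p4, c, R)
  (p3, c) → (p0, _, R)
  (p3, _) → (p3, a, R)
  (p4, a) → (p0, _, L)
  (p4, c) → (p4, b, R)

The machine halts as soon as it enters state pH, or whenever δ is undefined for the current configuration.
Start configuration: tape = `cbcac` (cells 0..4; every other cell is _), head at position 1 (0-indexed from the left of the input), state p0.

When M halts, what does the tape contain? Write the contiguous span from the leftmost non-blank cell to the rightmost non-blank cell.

a_c

state=p0 head=1 tape=c[b]cac   (p0,b)→(p3,a,L)
state=p3 head=0 tape=[c]acac   (p3,c)→(p0,_,R)
state=p0 head=1 tape=_[a]cac   (p0,a)→(p2,c,R)
state=p2 head=2 tape=_c[c]ac   (p2,c)→(p3,_,L)
state=p3 head=1 tape=_[c]_ac   (p3,c)→(p0,_,R)
state=p0 head=2 tape=__[_]ac   (p0,_)→(p4,c,R)
state=p4 head=3 tape=__c[a]c   (p4,a)→(p0,_,L)
state=p0 head=2 tape=__[c]_c   (p0,c)→(pH,a,L)
state=pH head=1 tape=_[_]a_c
The non-blank tape span at halt is a_c.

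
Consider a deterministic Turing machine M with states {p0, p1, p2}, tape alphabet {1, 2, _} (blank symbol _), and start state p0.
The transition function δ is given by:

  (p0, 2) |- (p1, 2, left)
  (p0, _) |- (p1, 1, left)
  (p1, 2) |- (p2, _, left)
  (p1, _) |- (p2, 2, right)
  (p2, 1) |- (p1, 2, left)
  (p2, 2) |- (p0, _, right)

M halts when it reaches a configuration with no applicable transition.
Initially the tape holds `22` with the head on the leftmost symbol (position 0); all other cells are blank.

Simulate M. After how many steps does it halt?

20

state=p0 head=0 tape=__[2]2_   (p0,2)→(p1,2,left)
state=p1 head=-1 tape=_[_]22_   (p1,_)→(p2,2,right)
state=p2 head=0 tape=_2[2]2_   (p2,2)→(p0,_,right)
state=p0 head=1 tape=_2_[2]_   (p0,2)→(p1,2,left)
state=p1 head=0 tape=_2[_]2_   (p1,_)→(p2,2,right)
state=p2 head=1 tape=_22[2]_   (p2,2)→(p0,_,right)
state=p0 head=2 tape=_22_[_]   (p0,_)→(p1,1,left)
state=p1 head=1 tape=_22[_]1   (p1,_)→(p2,2,right)
state=p2 head=2 tape=_222[1]   (p2,1)→(p1,2,left)
state=p1 head=1 tape=_22[2]2   (p1,2)→(p2,_,left)
state=p2 head=0 tape=_2[2]_2   (p2,2)→(p0,_,right)
state=p0 head=1 tape=_2_[_]2   (p0,_)→(p1,1,left)
state=p1 head=0 tape=_2[_]12   (p1,_)→(p2,2,right)
state=p2 head=1 tape=_22[1]2   (p2,1)→(p1,2,left)
state=p1 head=0 tape=_2[2]22   (p1,2)→(p2,_,left)
state=p2 head=-1 tape=_[2]_22   (p2,2)→(p0,_,right)
state=p0 head=0 tape=__[_]22   (p0,_)→(p1,1,left)
state=p1 head=-1 tape=_[_]122   (p1,_)→(p2,2,right)
state=p2 head=0 tape=_2[1]22   (p2,1)→(p1,2,left)
state=p1 head=-1 tape=_[2]222   (p1,2)→(p2,_,left)
state=p2 head=-2 tape=[_]_222
M halts after 20 transitions.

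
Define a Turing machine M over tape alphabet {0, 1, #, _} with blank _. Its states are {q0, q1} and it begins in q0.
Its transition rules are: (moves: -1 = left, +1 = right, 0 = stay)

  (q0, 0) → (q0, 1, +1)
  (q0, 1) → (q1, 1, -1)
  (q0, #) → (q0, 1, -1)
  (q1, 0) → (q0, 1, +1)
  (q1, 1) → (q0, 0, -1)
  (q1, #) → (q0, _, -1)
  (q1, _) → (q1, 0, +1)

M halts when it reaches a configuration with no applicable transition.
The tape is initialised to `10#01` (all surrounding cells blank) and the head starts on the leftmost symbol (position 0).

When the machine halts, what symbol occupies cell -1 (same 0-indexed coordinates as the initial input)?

q0 | ___[1]0#01   read 1 → write 1, move -1, go to q1
q1 | __[_]10#01   read _ → write 0, move +1, go to q1
q1 | __0[1]0#01   read 1 → write 0, move -1, go to q0
q0 | __[0]00#01   read 0 → write 1, move +1, go to q0
q0 | __1[0]0#01   read 0 → write 1, move +1, go to q0
q0 | __11[0]#01   read 0 → write 1, move +1, go to q0
q0 | __111[#]01   read # → write 1, move -1, go to q0
q0 | __11[1]101   read 1 → write 1, move -1, go to q1
q1 | __1[1]1101   read 1 → write 0, move -1, go to q0
q0 | __[1]01101   read 1 → write 1, move -1, go to q1
q1 | _[_]101101   read _ → write 0, move +1, go to q1
q1 | _0[1]01101   read 1 → write 0, move -1, go to q0
q0 | _[0]001101   read 0 → write 1, move +1, go to q0
q0 | _1[0]01101   read 0 → write 1, move +1, go to q0
q0 | _11[0]1101   read 0 → write 1, move +1, go to q0
q0 | _111[1]101   read 1 → write 1, move -1, go to q1
q1 | _11[1]1101   read 1 → write 0, move -1, go to q0
q0 | _1[1]01101   read 1 → write 1, move -1, go to q1
q1 | _[1]101101   read 1 → write 0, move -1, go to q0
q0 | [_]0101101
Cell -1 holds 1 when M halts.

1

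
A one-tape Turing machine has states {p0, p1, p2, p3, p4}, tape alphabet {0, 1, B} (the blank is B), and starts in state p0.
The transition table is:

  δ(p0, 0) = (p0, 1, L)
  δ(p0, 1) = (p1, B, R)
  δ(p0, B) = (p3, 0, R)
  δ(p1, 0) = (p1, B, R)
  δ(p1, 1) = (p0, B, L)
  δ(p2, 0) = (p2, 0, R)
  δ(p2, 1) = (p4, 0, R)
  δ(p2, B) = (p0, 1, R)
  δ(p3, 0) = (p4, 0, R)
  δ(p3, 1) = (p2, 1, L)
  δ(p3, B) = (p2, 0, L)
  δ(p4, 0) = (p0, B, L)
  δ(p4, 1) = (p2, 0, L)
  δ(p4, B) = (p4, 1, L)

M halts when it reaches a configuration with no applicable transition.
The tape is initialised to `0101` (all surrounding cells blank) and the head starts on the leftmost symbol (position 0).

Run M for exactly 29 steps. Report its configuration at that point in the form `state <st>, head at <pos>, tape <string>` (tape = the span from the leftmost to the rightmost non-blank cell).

state=p0 head=0 tape=BB[0]101BB   (p0,0)→(p0,1,L)
state=p0 head=-1 tape=B[B]1101BB   (p0,B)→(p3,0,R)
state=p3 head=0 tape=B0[1]101BB   (p3,1)→(p2,1,L)
state=p2 head=-1 tape=B[0]1101BB   (p2,0)→(p2,0,R)
state=p2 head=0 tape=B0[1]101BB   (p2,1)→(p4,0,R)
state=p4 head=1 tape=B00[1]01BB   (p4,1)→(p2,0,L)
state=p2 head=0 tape=B0[0]001BB   (p2,0)→(p2,0,R)
state=p2 head=1 tape=B00[0]01BB   (p2,0)→(p2,0,R)
state=p2 head=2 tape=B000[0]1BB   (p2,0)→(p2,0,R)
state=p2 head=3 tape=B0000[1]BB   (p2,1)→(p4,0,R)
state=p4 head=4 tape=B00000[B]B   (p4,B)→(p4,1,L)
state=p4 head=3 tape=B0000[0]1B   (p4,0)→(p0,B,L)
state=p0 head=2 tape=B000[0]B1B   (p0,0)→(p0,1,L)
state=p0 head=1 tape=B00[0]1B1B   (p0,0)→(p0,1,L)
state=p0 head=0 tape=B0[0]11B1B   (p0,0)→(p0,1,L)
state=p0 head=-1 tape=B[0]111B1B   (p0,0)→(p0,1,L)
state=p0 head=-2 tape=[B]1111B1B   (p0,B)→(p3,0,R)
state=p3 head=-1 tape=0[1]111B1B   (p3,1)→(p2,1,L)
state=p2 head=-2 tape=[0]1111B1B   (p2,0)→(p2,0,R)
state=p2 head=-1 tape=0[1]111B1B   (p2,1)→(p4,0,R)
state=p4 head=0 tape=00[1]11B1B   (p4,1)→(p2,0,L)
state=p2 head=-1 tape=0[0]011B1B   (p2,0)→(p2,0,R)
state=p2 head=0 tape=00[0]11B1B   (p2,0)→(p2,0,R)
state=p2 head=1 tape=000[1]1B1B   (p2,1)→(p4,0,R)
state=p4 head=2 tape=0000[1]B1B   (p4,1)→(p2,0,L)
state=p2 head=1 tape=000[0]0B1B   (p2,0)→(p2,0,R)
state=p2 head=2 tape=0000[0]B1B   (p2,0)→(p2,0,R)
state=p2 head=3 tape=00000[B]1B   (p2,B)→(p0,1,R)
state=p0 head=4 tape=000001[1]B   (p0,1)→(p1,B,R)
state=p1 head=5 tape=000001B[B]
After 29 steps: state p1, head at 5, tape 000001.

state p1, head at 5, tape 000001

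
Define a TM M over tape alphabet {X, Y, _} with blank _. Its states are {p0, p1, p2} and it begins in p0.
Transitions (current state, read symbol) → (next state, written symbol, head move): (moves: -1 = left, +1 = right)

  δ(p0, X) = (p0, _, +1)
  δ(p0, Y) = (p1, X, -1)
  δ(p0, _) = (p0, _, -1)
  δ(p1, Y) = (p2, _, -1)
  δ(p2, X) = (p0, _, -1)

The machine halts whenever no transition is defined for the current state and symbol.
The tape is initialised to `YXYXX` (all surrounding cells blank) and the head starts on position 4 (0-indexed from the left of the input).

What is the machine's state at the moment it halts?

p1

p0 | YXYX[X]_   read X → write _, move +1, go to p0
p0 | YXYX_[_]   read _ → write _, move -1, go to p0
p0 | YXYX[_]_   read _ → write _, move -1, go to p0
p0 | YXY[X]__   read X → write _, move +1, go to p0
p0 | YXY_[_]_   read _ → write _, move -1, go to p0
p0 | YXY[_]__   read _ → write _, move -1, go to p0
p0 | YX[Y]___   read Y → write X, move -1, go to p1
p1 | Y[X]X___
No transition is defined for (p1, X); M halts in state p1.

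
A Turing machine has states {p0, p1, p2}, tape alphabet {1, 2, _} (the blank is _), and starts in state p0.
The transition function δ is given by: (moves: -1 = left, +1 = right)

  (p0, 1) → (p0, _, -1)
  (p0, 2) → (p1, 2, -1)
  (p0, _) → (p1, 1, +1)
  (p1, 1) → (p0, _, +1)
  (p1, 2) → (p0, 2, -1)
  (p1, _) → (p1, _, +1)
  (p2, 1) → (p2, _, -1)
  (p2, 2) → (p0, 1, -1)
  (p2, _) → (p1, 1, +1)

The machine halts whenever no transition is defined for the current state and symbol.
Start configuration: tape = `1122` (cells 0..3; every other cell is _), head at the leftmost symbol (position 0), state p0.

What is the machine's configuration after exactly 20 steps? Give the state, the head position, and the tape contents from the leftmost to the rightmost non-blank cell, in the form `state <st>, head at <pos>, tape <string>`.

state p1, head at 0, tape 1___22

state=p0 head=0 tape=__[1]122   (p0,1)→(p0,_,-1)
state=p0 head=-1 tape=_[_]_122   (p0,_)→(p1,1,+1)
state=p1 head=0 tape=_1[_]122   (p1,_)→(p1,_,+1)
state=p1 head=1 tape=_1_[1]22   (p1,1)→(p0,_,+1)
state=p0 head=2 tape=_1__[2]2   (p0,2)→(p1,2,-1)
state=p1 head=1 tape=_1_[_]22   (p1,_)→(p1,_,+1)
state=p1 head=2 tape=_1__[2]2   (p1,2)→(p0,2,-1)
state=p0 head=1 tape=_1_[_]22   (p0,_)→(p1,1,+1)
state=p1 head=2 tape=_1_1[2]2   (p1,2)→(p0,2,-1)
state=p0 head=1 tape=_1_[1]22   (p0,1)→(p0,_,-1)
state=p0 head=0 tape=_1[_]_22   (p0,_)→(p1,1,+1)
state=p1 head=1 tape=_11[_]22   (p1,_)→(p1,_,+1)
state=p1 head=2 tape=_11_[2]2   (p1,2)→(p0,2,-1)
state=p0 head=1 tape=_11[_]22   (p0,_)→(p1,1,+1)
state=p1 head=2 tape=_111[2]2   (p1,2)→(p0,2,-1)
state=p0 head=1 tape=_11[1]22   (p0,1)→(p0,_,-1)
state=p0 head=0 tape=_1[1]_22   (p0,1)→(p0,_,-1)
state=p0 head=-1 tape=_[1]__22   (p0,1)→(p0,_,-1)
state=p0 head=-2 tape=[_]___22   (p0,_)→(p1,1,+1)
state=p1 head=-1 tape=1[_]__22   (p1,_)→(p1,_,+1)
state=p1 head=0 tape=1_[_]_22
After 20 steps: state p1, head at 0, tape 1___22.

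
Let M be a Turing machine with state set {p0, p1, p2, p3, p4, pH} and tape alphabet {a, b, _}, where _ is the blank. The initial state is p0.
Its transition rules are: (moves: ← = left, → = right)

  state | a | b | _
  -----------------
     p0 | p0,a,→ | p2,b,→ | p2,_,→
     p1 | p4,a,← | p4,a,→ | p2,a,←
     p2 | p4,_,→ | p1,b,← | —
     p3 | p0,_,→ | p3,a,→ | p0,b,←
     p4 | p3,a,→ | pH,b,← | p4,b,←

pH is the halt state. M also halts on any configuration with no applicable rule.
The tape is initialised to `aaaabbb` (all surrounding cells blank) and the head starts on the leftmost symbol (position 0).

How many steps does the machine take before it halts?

p0 | [a]aaabbb   read a → write a, move →, go to p0
p0 | a[a]aabbb   read a → write a, move →, go to p0
p0 | aa[a]abbb   read a → write a, move →, go to p0
p0 | aaa[a]bbb   read a → write a, move →, go to p0
p0 | aaaa[b]bb   read b → write b, move →, go to p2
p2 | aaaab[b]b   read b → write b, move ←, go to p1
p1 | aaaa[b]bb   read b → write a, move →, go to p4
p4 | aaaaa[b]b   read b → write b, move ←, go to pH
pH | aaaa[a]bb
M halts after 8 transitions.

8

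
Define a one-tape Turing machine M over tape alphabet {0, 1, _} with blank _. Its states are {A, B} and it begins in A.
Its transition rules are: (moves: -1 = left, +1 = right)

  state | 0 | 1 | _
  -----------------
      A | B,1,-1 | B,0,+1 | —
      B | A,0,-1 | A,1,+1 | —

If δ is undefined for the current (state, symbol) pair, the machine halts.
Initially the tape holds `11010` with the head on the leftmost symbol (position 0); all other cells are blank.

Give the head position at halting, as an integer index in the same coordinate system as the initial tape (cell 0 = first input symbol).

5

state=A head=0 tape=[1]1010_   (A,1)→(B,0,+1)
state=B head=1 tape=0[1]010_   (B,1)→(A,1,+1)
state=A head=2 tape=01[0]10_   (A,0)→(B,1,-1)
state=B head=1 tape=0[1]110_   (B,1)→(A,1,+1)
state=A head=2 tape=01[1]10_   (A,1)→(B,0,+1)
state=B head=3 tape=010[1]0_   (B,1)→(A,1,+1)
state=A head=4 tape=0101[0]_   (A,0)→(B,1,-1)
state=B head=3 tape=010[1]1_   (B,1)→(A,1,+1)
state=A head=4 tape=0101[1]_   (A,1)→(B,0,+1)
state=B head=5 tape=01010[_]
At halt the head is at cell 5.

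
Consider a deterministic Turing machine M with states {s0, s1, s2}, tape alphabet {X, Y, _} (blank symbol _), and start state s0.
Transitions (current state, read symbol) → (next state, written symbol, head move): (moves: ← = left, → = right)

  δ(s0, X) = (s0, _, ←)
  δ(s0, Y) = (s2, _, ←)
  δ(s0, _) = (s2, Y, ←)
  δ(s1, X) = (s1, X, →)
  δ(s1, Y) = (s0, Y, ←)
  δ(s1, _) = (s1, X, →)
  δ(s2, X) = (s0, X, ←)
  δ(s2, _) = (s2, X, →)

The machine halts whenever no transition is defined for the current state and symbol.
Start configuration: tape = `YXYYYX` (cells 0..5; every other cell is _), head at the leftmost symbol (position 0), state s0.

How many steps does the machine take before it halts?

state=s0 head=0 tape=___[Y]XYYYX   (s0,Y)→(s2,_,←)
state=s2 head=-1 tape=__[_]_XYYYX   (s2,_)→(s2,X,→)
state=s2 head=0 tape=__X[_]XYYYX   (s2,_)→(s2,X,→)
state=s2 head=1 tape=__XX[X]YYYX   (s2,X)→(s0,X,←)
state=s0 head=0 tape=__X[X]XYYYX   (s0,X)→(s0,_,←)
state=s0 head=-1 tape=__[X]_XYYYX   (s0,X)→(s0,_,←)
state=s0 head=-2 tape=_[_]__XYYYX   (s0,_)→(s2,Y,←)
state=s2 head=-3 tape=[_]Y__XYYYX   (s2,_)→(s2,X,→)
state=s2 head=-2 tape=X[Y]__XYYYX
M halts after 8 transitions.

8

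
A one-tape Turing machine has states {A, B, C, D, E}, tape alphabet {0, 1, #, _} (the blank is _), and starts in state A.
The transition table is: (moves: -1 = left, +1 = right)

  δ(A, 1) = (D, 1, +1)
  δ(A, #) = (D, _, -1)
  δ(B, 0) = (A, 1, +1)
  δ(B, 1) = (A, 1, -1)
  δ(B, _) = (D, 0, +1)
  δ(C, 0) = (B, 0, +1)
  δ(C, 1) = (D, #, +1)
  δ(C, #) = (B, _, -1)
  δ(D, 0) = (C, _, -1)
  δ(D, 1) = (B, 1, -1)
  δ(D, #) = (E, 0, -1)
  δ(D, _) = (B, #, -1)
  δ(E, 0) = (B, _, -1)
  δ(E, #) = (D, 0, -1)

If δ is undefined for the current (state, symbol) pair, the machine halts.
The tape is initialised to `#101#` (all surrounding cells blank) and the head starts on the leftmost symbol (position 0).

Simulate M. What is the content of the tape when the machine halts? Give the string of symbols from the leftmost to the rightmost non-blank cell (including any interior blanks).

11#0_101#

state=A head=0 tape=_____[#]101#   (A,#)→(D,_,-1)
state=D head=-1 tape=____[_]_101#   (D,_)→(B,#,-1)
state=B head=-2 tape=___[_]#_101#   (B,_)→(D,0,+1)
state=D head=-1 tape=___0[#]_101#   (D,#)→(E,0,-1)
state=E head=-2 tape=___[0]0_101#   (E,0)→(B,_,-1)
state=B head=-3 tape=__[_]_0_101#   (B,_)→(D,0,+1)
state=D head=-2 tape=__0[_]0_101#   (D,_)→(B,#,-1)
state=B head=-3 tape=__[0]#0_101#   (B,0)→(A,1,+1)
state=A head=-2 tape=__1[#]0_101#   (A,#)→(D,_,-1)
state=D head=-3 tape=__[1]_0_101#   (D,1)→(B,1,-1)
state=B head=-4 tape=_[_]1_0_101#   (B,_)→(D,0,+1)
state=D head=-3 tape=_0[1]_0_101#   (D,1)→(B,1,-1)
state=B head=-4 tape=_[0]1_0_101#   (B,0)→(A,1,+1)
state=A head=-3 tape=_1[1]_0_101#   (A,1)→(D,1,+1)
state=D head=-2 tape=_11[_]0_101#   (D,_)→(B,#,-1)
state=B head=-3 tape=_1[1]#0_101#   (B,1)→(A,1,-1)
state=A head=-4 tape=_[1]1#0_101#   (A,1)→(D,1,+1)
state=D head=-3 tape=_1[1]#0_101#   (D,1)→(B,1,-1)
state=B head=-4 tape=_[1]1#0_101#   (B,1)→(A,1,-1)
state=A head=-5 tape=[_]11#0_101#
The non-blank tape span at halt is 11#0_101#.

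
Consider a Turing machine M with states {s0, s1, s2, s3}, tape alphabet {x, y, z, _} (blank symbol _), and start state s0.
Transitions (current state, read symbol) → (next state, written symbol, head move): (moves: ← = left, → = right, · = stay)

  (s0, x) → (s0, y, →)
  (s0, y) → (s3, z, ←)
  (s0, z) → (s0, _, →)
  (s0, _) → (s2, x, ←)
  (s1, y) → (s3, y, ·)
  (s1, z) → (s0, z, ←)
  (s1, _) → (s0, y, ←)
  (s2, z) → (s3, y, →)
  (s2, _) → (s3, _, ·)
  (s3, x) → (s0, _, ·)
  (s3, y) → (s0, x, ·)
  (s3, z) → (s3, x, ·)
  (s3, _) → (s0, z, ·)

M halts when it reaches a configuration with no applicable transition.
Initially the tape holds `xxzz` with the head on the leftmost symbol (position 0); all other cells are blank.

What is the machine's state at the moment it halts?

state=s0 head=0 tape=[x]xzz__   (s0,x)→(s0,y,→)
state=s0 head=1 tape=y[x]zz__   (s0,x)→(s0,y,→)
state=s0 head=2 tape=yy[z]z__   (s0,z)→(s0,_,→)
state=s0 head=3 tape=yy_[z]__   (s0,z)→(s0,_,→)
state=s0 head=4 tape=yy__[_]_   (s0,_)→(s2,x,←)
state=s2 head=3 tape=yy_[_]x_   (s2,_)→(s3,_,·)
state=s3 head=3 tape=yy_[_]x_   (s3,_)→(s0,z,·)
state=s0 head=3 tape=yy_[z]x_   (s0,z)→(s0,_,→)
state=s0 head=4 tape=yy__[x]_   (s0,x)→(s0,y,→)
state=s0 head=5 tape=yy__y[_]   (s0,_)→(s2,x,←)
state=s2 head=4 tape=yy__[y]x
No transition is defined for (s2, y); M halts in state s2.

s2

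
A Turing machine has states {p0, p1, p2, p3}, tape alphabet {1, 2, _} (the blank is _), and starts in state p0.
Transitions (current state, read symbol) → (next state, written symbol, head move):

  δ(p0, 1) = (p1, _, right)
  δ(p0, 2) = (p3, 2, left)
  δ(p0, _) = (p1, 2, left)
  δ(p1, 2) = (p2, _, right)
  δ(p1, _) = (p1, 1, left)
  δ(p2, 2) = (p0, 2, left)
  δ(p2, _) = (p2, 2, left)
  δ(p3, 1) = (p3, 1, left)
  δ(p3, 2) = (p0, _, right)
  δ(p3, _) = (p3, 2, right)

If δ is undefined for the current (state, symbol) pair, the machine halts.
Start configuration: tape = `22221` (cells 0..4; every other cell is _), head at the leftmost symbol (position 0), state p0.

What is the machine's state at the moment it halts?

p2

p0 | _[2]2221_   read 2 → write 2, move left, go to p3
p3 | [_]22221_   read _ → write 2, move right, go to p3
p3 | 2[2]2221_   read 2 → write _, move right, go to p0
p0 | 2_[2]221_   read 2 → write 2, move left, go to p3
p3 | 2[_]2221_   read _ → write 2, move right, go to p3
p3 | 22[2]221_   read 2 → write _, move right, go to p0
p0 | 22_[2]21_   read 2 → write 2, move left, go to p3
p3 | 22[_]221_   read _ → write 2, move right, go to p3
p3 | 222[2]21_   read 2 → write _, move right, go to p0
p0 | 222_[2]1_   read 2 → write 2, move left, go to p3
p3 | 222[_]21_   read _ → write 2, move right, go to p3
p3 | 2222[2]1_   read 2 → write _, move right, go to p0
p0 | 2222_[1]_   read 1 → write _, move right, go to p1
p1 | 2222__[_]   read _ → write 1, move left, go to p1
p1 | 2222_[_]1   read _ → write 1, move left, go to p1
p1 | 2222[_]11   read _ → write 1, move left, go to p1
p1 | 222[2]111   read 2 → write _, move right, go to p2
p2 | 222_[1]11
No transition is defined for (p2, 1); M halts in state p2.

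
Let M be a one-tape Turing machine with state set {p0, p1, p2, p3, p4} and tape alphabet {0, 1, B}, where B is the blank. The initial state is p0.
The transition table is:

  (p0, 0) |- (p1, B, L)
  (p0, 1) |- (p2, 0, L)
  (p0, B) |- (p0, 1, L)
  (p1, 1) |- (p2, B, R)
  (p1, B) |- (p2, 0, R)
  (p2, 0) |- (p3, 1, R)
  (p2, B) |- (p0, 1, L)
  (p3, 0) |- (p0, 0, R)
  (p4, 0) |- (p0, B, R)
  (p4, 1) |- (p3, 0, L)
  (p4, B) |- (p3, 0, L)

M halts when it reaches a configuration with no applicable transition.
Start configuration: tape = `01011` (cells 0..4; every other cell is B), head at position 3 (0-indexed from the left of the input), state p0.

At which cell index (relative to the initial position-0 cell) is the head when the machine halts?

1

state=p0 head=3 tape=010[1]1B   (p0,1)→(p2,0,L)
state=p2 head=2 tape=01[0]01B   (p2,0)→(p3,1,R)
state=p3 head=3 tape=011[0]1B   (p3,0)→(p0,0,R)
state=p0 head=4 tape=0110[1]B   (p0,1)→(p2,0,L)
state=p2 head=3 tape=011[0]0B   (p2,0)→(p3,1,R)
state=p3 head=4 tape=0111[0]B   (p3,0)→(p0,0,R)
state=p0 head=5 tape=01110[B]   (p0,B)→(p0,1,L)
state=p0 head=4 tape=0111[0]1   (p0,0)→(p1,B,L)
state=p1 head=3 tape=011[1]B1   (p1,1)→(p2,B,R)
state=p2 head=4 tape=011B[B]1   (p2,B)→(p0,1,L)
state=p0 head=3 tape=011[B]11   (p0,B)→(p0,1,L)
state=p0 head=2 tape=01[1]111   (p0,1)→(p2,0,L)
state=p2 head=1 tape=0[1]0111
At halt the head is at cell 1.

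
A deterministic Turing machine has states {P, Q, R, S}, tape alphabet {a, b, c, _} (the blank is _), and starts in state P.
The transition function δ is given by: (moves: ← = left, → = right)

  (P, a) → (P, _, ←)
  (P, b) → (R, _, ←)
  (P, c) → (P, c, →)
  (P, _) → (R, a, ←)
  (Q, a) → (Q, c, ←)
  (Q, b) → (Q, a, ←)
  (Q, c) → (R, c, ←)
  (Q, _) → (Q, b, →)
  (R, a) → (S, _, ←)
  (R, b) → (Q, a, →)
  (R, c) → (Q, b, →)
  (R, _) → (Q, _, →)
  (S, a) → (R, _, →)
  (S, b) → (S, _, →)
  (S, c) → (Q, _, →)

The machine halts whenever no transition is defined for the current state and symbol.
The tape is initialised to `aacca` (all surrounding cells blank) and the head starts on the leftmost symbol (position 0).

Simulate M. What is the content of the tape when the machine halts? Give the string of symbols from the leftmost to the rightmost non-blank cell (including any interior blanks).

c_acca

P | ___[a]acca   read a → write _, move ←, go to P
P | __[_]_acca   read _ → write a, move ←, go to R
R | _[_]a_acca   read _ → write _, move →, go to Q
Q | __[a]_acca   read a → write c, move ←, go to Q
Q | _[_]c_acca   read _ → write b, move →, go to Q
Q | _b[c]_acca   read c → write c, move ←, go to R
R | _[b]c_acca   read b → write a, move →, go to Q
Q | _a[c]_acca   read c → write c, move ←, go to R
R | _[a]c_acca   read a → write _, move ←, go to S
S | [_]_c_acca
The non-blank tape span at halt is c_acca.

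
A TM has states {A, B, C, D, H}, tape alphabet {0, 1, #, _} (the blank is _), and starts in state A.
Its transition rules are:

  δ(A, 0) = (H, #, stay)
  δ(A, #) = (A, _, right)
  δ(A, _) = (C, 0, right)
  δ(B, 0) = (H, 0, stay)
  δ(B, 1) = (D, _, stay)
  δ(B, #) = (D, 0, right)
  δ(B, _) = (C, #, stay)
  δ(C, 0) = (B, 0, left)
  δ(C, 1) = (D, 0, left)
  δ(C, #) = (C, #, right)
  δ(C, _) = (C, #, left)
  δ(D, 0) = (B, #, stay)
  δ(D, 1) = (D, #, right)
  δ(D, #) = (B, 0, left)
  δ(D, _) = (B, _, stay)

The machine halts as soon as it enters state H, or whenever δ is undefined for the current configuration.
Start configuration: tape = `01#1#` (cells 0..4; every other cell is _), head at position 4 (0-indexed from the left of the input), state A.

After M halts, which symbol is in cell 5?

A | 01#1[#]__   read # → write _, move right, go to A
A | 01#1_[_]_   read _ → write 0, move right, go to C
C | 01#1_0[_]   read _ → write #, move left, go to C
C | 01#1_[0]#   read 0 → write 0, move left, go to B
B | 01#1[_]0#   read _ → write #, move stay, go to C
C | 01#1[#]0#   read # → write #, move right, go to C
C | 01#1#[0]#   read 0 → write 0, move left, go to B
B | 01#1[#]0#   read # → write 0, move right, go to D
D | 01#10[0]#   read 0 → write #, move stay, go to B
B | 01#10[#]#   read # → write 0, move right, go to D
D | 01#100[#]   read # → write 0, move left, go to B
B | 01#10[0]0   read 0 → write 0, move stay, go to H
H | 01#10[0]0
Cell 5 holds 0 when M halts.

0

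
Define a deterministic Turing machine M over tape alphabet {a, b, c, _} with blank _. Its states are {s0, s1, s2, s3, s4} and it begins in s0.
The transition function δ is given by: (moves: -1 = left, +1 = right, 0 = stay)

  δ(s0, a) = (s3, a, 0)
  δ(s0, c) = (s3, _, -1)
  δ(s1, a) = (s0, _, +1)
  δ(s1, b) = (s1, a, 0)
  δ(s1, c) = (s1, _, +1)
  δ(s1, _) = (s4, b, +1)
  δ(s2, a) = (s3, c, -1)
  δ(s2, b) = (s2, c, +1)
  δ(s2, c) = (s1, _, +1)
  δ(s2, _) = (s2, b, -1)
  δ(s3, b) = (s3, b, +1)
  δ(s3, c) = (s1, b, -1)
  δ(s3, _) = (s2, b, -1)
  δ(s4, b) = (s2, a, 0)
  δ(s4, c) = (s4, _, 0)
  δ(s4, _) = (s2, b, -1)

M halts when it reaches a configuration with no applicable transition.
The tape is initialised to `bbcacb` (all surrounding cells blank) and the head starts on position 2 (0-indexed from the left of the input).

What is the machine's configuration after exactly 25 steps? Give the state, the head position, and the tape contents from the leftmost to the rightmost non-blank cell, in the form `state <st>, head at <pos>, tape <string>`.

state s1, head at 2, tape c_ab_b

state=s0 head=2 tape=bb[c]acb   (s0,c)→(s3,_,-1)
state=s3 head=1 tape=b[b]_acb   (s3,b)→(s3,b,+1)
state=s3 head=2 tape=bb[_]acb   (s3,_)→(s2,b,-1)
state=s2 head=1 tape=b[b]bacb   (s2,b)→(s2,c,+1)
state=s2 head=2 tape=bc[b]acb   (s2,b)→(s2,c,+1)
state=s2 head=3 tape=bcc[a]cb   (s2,a)→(s3,c,-1)
state=s3 head=2 tape=bc[c]ccb   (s3,c)→(s1,b,-1)
state=s1 head=1 tape=b[c]bccb   (s1,c)→(s1,_,+1)
state=s1 head=2 tape=b_[b]ccb   (s1,b)→(s1,a,0)
state=s1 head=2 tape=b_[a]ccb   (s1,a)→(s0,_,+1)
state=s0 head=3 tape=b__[c]cb   (s0,c)→(s3,_,-1)
state=s3 head=2 tape=b_[_]_cb   (s3,_)→(s2,b,-1)
state=s2 head=1 tape=b[_]b_cb   (s2,_)→(s2,b,-1)
state=s2 head=0 tape=[b]bb_cb   (s2,b)→(s2,c,+1)
state=s2 head=1 tape=c[b]b_cb   (s2,b)→(s2,c,+1)
state=s2 head=2 tape=cc[b]_cb   (s2,b)→(s2,c,+1)
state=s2 head=3 tape=ccc[_]cb   (s2,_)→(s2,b,-1)
state=s2 head=2 tape=cc[c]bcb   (s2,c)→(s1,_,+1)
state=s1 head=3 tape=cc_[b]cb   (s1,b)→(s1,a,0)
state=s1 head=3 tape=cc_[a]cb   (s1,a)→(s0,_,+1)
state=s0 head=4 tape=cc__[c]b   (s0,c)→(s3,_,-1)
state=s3 head=3 tape=cc_[_]_b   (s3,_)→(s2,b,-1)
state=s2 head=2 tape=cc[_]b_b   (s2,_)→(s2,b,-1)
state=s2 head=1 tape=c[c]bb_b   (s2,c)→(s1,_,+1)
state=s1 head=2 tape=c_[b]b_b   (s1,b)→(s1,a,0)
state=s1 head=2 tape=c_[a]b_b
After 25 steps: state s1, head at 2, tape c_ab_b.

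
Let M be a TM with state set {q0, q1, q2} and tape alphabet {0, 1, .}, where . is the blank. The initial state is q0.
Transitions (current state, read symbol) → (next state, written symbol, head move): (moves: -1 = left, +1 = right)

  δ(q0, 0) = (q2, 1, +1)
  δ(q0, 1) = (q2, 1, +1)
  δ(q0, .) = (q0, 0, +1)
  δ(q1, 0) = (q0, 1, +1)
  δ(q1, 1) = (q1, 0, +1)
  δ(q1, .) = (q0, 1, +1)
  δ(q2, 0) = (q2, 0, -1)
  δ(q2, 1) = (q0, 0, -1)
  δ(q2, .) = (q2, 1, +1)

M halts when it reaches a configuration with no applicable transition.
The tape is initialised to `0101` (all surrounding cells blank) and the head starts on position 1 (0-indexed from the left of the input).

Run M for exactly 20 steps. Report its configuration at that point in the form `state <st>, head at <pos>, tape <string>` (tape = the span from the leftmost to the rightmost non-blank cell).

state q0, head at -3, tape 000001

q0 | ...0[1]01   read 1 → write 1, move +1, go to q2
q2 | ...01[0]1   read 0 → write 0, move -1, go to q2
q2 | ...0[1]01   read 1 → write 0, move -1, go to q0
q0 | ...[0]001   read 0 → write 1, move +1, go to q2
q2 | ...1[0]01   read 0 → write 0, move -1, go to q2
q2 | ...[1]001   read 1 → write 0, move -1, go to q0
q0 | ..[.]0001   read . → write 0, move +1, go to q0
q0 | ..0[0]001   read 0 → write 1, move +1, go to q2
q2 | ..01[0]01   read 0 → write 0, move -1, go to q2
q2 | ..0[1]001   read 1 → write 0, move -1, go to q0
q0 | ..[0]0001   read 0 → write 1, move +1, go to q2
q2 | ..1[0]001   read 0 → write 0, move -1, go to q2
q2 | ..[1]0001   read 1 → write 0, move -1, go to q0
q0 | .[.]00001   read . → write 0, move +1, go to q0
q0 | .0[0]0001   read 0 → write 1, move +1, go to q2
q2 | .01[0]001   read 0 → write 0, move -1, go to q2
q2 | .0[1]0001   read 1 → write 0, move -1, go to q0
q0 | .[0]00001   read 0 → write 1, move +1, go to q2
q2 | .1[0]0001   read 0 → write 0, move -1, go to q2
q2 | .[1]00001   read 1 → write 0, move -1, go to q0
q0 | [.]000001
After 20 steps: state q0, head at -3, tape 000001.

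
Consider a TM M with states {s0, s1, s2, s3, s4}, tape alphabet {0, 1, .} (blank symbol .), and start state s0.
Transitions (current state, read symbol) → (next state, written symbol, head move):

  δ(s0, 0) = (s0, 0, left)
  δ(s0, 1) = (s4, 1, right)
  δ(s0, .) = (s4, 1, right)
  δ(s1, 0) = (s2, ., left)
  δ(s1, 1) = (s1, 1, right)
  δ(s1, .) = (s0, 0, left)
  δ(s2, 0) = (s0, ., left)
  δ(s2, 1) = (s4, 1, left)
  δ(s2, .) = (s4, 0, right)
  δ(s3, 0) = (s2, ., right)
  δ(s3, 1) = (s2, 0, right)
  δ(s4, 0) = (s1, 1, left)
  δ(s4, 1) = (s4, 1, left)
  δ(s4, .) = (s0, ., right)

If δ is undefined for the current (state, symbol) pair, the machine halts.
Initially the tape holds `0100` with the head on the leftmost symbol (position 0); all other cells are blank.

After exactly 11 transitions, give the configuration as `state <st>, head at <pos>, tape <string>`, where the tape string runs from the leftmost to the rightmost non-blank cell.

s0 | ..[0]100   read 0 → write 0, move left, go to s0
s0 | .[.]0100   read . → write 1, move right, go to s4
s4 | .1[0]100   read 0 → write 1, move left, go to s1
s1 | .[1]1100   read 1 → write 1, move right, go to s1
s1 | .1[1]100   read 1 → write 1, move right, go to s1
s1 | .11[1]00   read 1 → write 1, move right, go to s1
s1 | .111[0]0   read 0 → write ., move left, go to s2
s2 | .11[1].0   read 1 → write 1, move left, go to s4
s4 | .1[1]1.0   read 1 → write 1, move left, go to s4
s4 | .[1]11.0   read 1 → write 1, move left, go to s4
s4 | [.]111.0   read . → write ., move right, go to s0
s0 | .[1]11.0
After 11 steps: state s0, head at -1, tape 111.0.

state s0, head at -1, tape 111.0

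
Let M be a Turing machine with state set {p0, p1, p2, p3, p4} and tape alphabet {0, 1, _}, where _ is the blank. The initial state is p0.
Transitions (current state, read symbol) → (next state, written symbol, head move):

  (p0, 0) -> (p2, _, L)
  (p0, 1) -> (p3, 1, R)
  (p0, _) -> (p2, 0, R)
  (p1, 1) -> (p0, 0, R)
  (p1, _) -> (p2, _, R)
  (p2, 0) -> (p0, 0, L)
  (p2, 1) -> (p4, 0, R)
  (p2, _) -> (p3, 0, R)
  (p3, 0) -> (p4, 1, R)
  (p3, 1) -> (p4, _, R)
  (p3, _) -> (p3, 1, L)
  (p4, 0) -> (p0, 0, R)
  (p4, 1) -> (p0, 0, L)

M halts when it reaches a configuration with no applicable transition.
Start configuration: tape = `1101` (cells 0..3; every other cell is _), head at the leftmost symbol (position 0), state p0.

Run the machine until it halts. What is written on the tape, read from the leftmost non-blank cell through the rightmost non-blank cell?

state=p0 head=0 tape=[1]101_   (p0,1)→(p3,1,R)
state=p3 head=1 tape=1[1]01_   (p3,1)→(p4,_,R)
state=p4 head=2 tape=1_[0]1_   (p4,0)→(p0,0,R)
state=p0 head=3 tape=1_0[1]_   (p0,1)→(p3,1,R)
state=p3 head=4 tape=1_01[_]   (p3,_)→(p3,1,L)
state=p3 head=3 tape=1_0[1]1   (p3,1)→(p4,_,R)
state=p4 head=4 tape=1_0_[1]   (p4,1)→(p0,0,L)
state=p0 head=3 tape=1_0[_]0   (p0,_)→(p2,0,R)
state=p2 head=4 tape=1_00[0]   (p2,0)→(p0,0,L)
state=p0 head=3 tape=1_0[0]0   (p0,0)→(p2,_,L)
state=p2 head=2 tape=1_[0]_0   (p2,0)→(p0,0,L)
state=p0 head=1 tape=1[_]0_0   (p0,_)→(p2,0,R)
state=p2 head=2 tape=10[0]_0   (p2,0)→(p0,0,L)
state=p0 head=1 tape=1[0]0_0   (p0,0)→(p2,_,L)
state=p2 head=0 tape=[1]_0_0   (p2,1)→(p4,0,R)
state=p4 head=1 tape=0[_]0_0
The non-blank tape span at halt is 0_0_0.

0_0_0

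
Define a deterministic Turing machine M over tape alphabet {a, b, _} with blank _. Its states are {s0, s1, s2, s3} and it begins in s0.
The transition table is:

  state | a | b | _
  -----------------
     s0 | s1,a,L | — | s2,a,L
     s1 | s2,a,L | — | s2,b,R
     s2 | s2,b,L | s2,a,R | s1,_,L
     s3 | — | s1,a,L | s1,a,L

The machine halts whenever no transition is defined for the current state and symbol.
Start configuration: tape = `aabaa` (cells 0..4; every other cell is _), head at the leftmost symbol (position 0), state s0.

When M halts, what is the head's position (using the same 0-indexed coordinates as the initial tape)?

-3

s0 | ___[a]abaa   read a → write a, move L, go to s1
s1 | __[_]aabaa   read _ → write b, move R, go to s2
s2 | __b[a]abaa   read a → write b, move L, go to s2
s2 | __[b]babaa   read b → write a, move R, go to s2
s2 | __a[b]abaa   read b → write a, move R, go to s2
s2 | __aa[a]baa   read a → write b, move L, go to s2
s2 | __a[a]bbaa   read a → write b, move L, go to s2
s2 | __[a]bbbaa   read a → write b, move L, go to s2
s2 | _[_]bbbbaa   read _ → write _, move L, go to s1
s1 | [_]_bbbbaa   read _ → write b, move R, go to s2
s2 | b[_]bbbbaa   read _ → write _, move L, go to s1
s1 | [b]_bbbbaa
At halt the head is at cell -3.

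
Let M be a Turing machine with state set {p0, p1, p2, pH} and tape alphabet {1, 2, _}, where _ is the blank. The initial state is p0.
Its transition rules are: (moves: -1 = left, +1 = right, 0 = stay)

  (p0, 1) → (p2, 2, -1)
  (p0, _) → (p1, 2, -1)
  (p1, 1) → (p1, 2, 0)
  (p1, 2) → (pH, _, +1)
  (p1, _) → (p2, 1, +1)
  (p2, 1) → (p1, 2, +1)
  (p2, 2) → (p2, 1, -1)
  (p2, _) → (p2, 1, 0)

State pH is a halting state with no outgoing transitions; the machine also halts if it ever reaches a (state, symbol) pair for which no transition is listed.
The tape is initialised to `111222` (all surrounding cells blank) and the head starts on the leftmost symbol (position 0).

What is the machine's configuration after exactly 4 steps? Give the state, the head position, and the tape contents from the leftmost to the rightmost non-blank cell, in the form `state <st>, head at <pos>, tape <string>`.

p0 | _[1]11222   read 1 → write 2, move -1, go to p2
p2 | [_]211222   read _ → write 1, move 0, go to p2
p2 | [1]211222   read 1 → write 2, move +1, go to p1
p1 | 2[2]11222   read 2 → write _, move +1, go to pH
pH | 2_[1]1222
After 4 steps: state pH, head at 1, tape 2_11222.

state pH, head at 1, tape 2_11222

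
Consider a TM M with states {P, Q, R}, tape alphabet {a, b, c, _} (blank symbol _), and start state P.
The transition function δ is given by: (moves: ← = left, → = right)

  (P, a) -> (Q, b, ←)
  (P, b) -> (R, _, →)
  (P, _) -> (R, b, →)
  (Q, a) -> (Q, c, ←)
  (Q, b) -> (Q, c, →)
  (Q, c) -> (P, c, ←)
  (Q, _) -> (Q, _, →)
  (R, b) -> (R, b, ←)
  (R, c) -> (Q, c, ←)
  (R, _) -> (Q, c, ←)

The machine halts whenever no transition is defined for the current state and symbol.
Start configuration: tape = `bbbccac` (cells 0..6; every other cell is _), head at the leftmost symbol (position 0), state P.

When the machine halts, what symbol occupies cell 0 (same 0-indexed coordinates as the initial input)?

c

P | _[b]bbccac   read b → write _, move →, go to R
R | __[b]bccac   read b → write b, move ←, go to R
R | _[_]bbccac   read _ → write c, move ←, go to Q
Q | [_]cbbccac   read _ → write _, move →, go to Q
Q | _[c]bbccac   read c → write c, move ←, go to P
P | [_]cbbccac   read _ → write b, move →, go to R
R | b[c]bbccac   read c → write c, move ←, go to Q
Q | [b]cbbccac   read b → write c, move →, go to Q
Q | c[c]bbccac   read c → write c, move ←, go to P
P | [c]cbbccac
Cell 0 holds c when M halts.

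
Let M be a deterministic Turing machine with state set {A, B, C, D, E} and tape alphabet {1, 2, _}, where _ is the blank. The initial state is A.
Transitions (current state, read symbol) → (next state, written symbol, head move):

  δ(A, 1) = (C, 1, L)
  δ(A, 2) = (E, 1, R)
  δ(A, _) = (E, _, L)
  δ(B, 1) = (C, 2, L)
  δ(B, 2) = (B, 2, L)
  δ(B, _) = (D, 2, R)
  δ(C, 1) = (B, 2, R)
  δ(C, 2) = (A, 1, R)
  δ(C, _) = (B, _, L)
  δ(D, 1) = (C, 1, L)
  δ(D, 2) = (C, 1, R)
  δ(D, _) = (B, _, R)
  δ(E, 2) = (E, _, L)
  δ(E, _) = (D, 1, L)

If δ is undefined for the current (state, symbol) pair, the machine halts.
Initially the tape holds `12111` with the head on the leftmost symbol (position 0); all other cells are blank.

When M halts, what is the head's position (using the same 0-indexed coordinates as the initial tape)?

state=A head=0 tape=___[1]2111   (A,1)→(C,1,L)
state=C head=-1 tape=__[_]12111   (C,_)→(B,_,L)
state=B head=-2 tape=_[_]_12111   (B,_)→(D,2,R)
state=D head=-1 tape=_2[_]12111   (D,_)→(B,_,R)
state=B head=0 tape=_2_[1]2111   (B,1)→(C,2,L)
state=C head=-1 tape=_2[_]22111   (C,_)→(B,_,L)
state=B head=-2 tape=_[2]_22111   (B,2)→(B,2,L)
state=B head=-3 tape=[_]2_22111   (B,_)→(D,2,R)
state=D head=-2 tape=2[2]_22111   (D,2)→(C,1,R)
state=C head=-1 tape=21[_]22111   (C,_)→(B,_,L)
state=B head=-2 tape=2[1]_22111   (B,1)→(C,2,L)
state=C head=-3 tape=[2]2_22111   (C,2)→(A,1,R)
state=A head=-2 tape=1[2]_22111   (A,2)→(E,1,R)
state=E head=-1 tape=11[_]22111   (E,_)→(D,1,L)
state=D head=-2 tape=1[1]122111   (D,1)→(C,1,L)
state=C head=-3 tape=[1]1122111   (C,1)→(B,2,R)
state=B head=-2 tape=2[1]122111   (B,1)→(C,2,L)
state=C head=-3 tape=[2]2122111   (C,2)→(A,1,R)
state=A head=-2 tape=1[2]122111   (A,2)→(E,1,R)
state=E head=-1 tape=11[1]22111
At halt the head is at cell -1.

-1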